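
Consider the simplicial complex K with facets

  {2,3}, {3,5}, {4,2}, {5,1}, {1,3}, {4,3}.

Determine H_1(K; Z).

H_1 ≅ Z^2.

We work with the vertex ordering 1 < 2 < 3 < 4 < 5. The simplices of K, each written with vertices in increasing order, are:

  0-simplices (5): [1], [2], [3], [4], [5]
  1-simplices (6): [1,3], [1,5], [2,3], [2,4], [3,4], [3,5]

so the chain groups are C_0 ≅ Z^5, C_1 ≅ Z^6.

∂_1: C_1 → C_0 sends each edge [p,q] (with p < q) to q − p. For instance
  ∂[2,4] = [4] − [2].
This gives a 5×6 integer matrix of rank 4; reducing to Smith normal form yields diagonal entries (1,1,1,1).

From H_k ≅ ker(∂_k) / im(∂_{k+1}) we obtain:

  H_1: rank ker ∂_1 − rank ∂_2 = (6 − 4) − 0 = 2, and there is no ∂_2, so H_1 ≅ Z^2.

(K is a triangulation of a wedge of 2 circles.)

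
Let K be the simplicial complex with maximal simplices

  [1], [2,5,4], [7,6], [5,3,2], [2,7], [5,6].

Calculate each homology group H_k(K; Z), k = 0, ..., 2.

We work with the vertex ordering 1 < 2 < 3 < 4 < 5 < 6 < 7. The simplices of K, each written with vertices in increasing order, are:

  0-simplices (7): [1], [2], [3], [4], [5], [6], [7]
  1-simplices (8): [2,3], [2,4], [2,5], [2,7], [3,5], [4,5], [5,6], [6,7]
  2-simplices (2): [2,3,5], [2,4,5]

so the chain groups are C_0 ≅ Z^7, C_1 ≅ Z^8, C_2 ≅ Z^2.

Boundary ∂_1: C_1 → C_0 sends each edge [p,q] (with p < q) to q − p. For instance
  ∂[2,4] = [4] − [2].
As a 7×8 matrix over Z this has rank 5, with invariant factors (1,1,1,1,1).

Boundary ∂_2: C_2 → C_1 acts by ∂[p,q,r] = [q,r] − [p,r] + [p,q]. For instance
  ∂[2,3,5] = [3,5] − [2,5] + [2,3],
  ∂[2,4,5] = [4,5] − [2,5] + [2,4].
As a 8×2 matrix over Z this has rank 2, with invariant factors (1,1).

Now H_k = ker ∂_k / im ∂_{k+1}, so:

  H_0: rank C_0 − rank ∂_1 = 7 − 5 = 2, and the invariant factors of ∂_1 are all 1, so H_0 ≅ Z^2.
  H_1: rank ker ∂_1 − rank ∂_2 = (8 − 5) − 2 = 1, and the invariant factors of ∂_2 are all 1, so H_1 ≅ Z.
  H_2: rank ker ∂_2 − rank ∂_3 = (2 − 2) − 0 = 0, and there is no ∂_3, so H_2 ≅ 0.

H_0 ≅ Z^2,  H_1 ≅ Z,  H_2 = 0.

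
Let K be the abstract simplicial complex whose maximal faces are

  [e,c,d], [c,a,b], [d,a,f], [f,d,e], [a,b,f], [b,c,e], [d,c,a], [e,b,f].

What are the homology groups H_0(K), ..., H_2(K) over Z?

Order the vertices as a < b < c < d < e < f. Listing each simplex with vertices in this order, K has dimension 2 with simplices:

  0-simplices (6): a, b, c, d, e, f
  1-simplices (12): ab, ac, ad, af, bc, be, bf, cd, ce, de, df, ef
  2-simplices (8): abc, abf, acd, adf, bce, bef, cde, def

Hence C_0 ≅ Z^6, C_1 ≅ Z^12, C_2 ≅ Z^8.

∂_1: C_1 → C_0 sends each edge [p,q] (with p < q) to q − p. For instance
  ∂ab = b − a.
The 6×12 boundary matrix has rank 5 and Smith normal form diag(1,1,1,1,1).

The boundary map ∂_2: C_2 → C_1 acts by ∂[p,q,r] = [q,r] − [p,r] + [p,q]. For instance
  ∂acd = cd − ad + ac,
  ∂cde = de − ce + cd.
This gives a 12×8 integer matrix of rank 7; reducing to Smith normal form yields diagonal entries (1,1,1,1,1,1,1).

Computing H_k = (kernel of ∂_k) / (image of ∂_{k+1}):

  H_0: rank C_0 − rank ∂_1 = 6 − 5 = 1, and the invariant factors of ∂_1 are all 1, so H_0 ≅ Z.
  H_1: rank ker ∂_1 − rank ∂_2 = (12 − 5) − 7 = 0, and the invariant factors of ∂_2 are all 1, so H_1 ≅ 0.
  H_2: rank ker ∂_2 − rank ∂_3 = (8 − 7) − 0 = 1, and there is no ∂_3, so H_2 ≅ Z.

H_0 = Z,  H_1 = 0,  H_2 = Z.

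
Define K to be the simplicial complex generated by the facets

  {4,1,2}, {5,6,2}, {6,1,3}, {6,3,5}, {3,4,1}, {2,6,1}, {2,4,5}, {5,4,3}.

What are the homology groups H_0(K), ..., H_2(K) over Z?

We work with the vertex ordering 1 < 2 < 3 < 4 < 5 < 6. The simplices of K, each written with vertices in increasing order, are:

  0-simplices (6): [1], [2], [3], [4], [5], [6]
  1-simplices (12): [1,2], [1,3], [1,4], [1,6], [2,4], [2,5], [2,6], [3,4], [3,5], [3,6], [4,5], [5,6]
  2-simplices (8): [1,2,4], [1,2,6], [1,3,4], [1,3,6], [2,4,5], [2,5,6], [3,4,5], [3,5,6]

giving chain groups C_0 ≅ Z^6, C_1 ≅ Z^12, C_2 ≅ Z^8.

The boundary map ∂_1: C_1 → C_0 maps an edge to its endpoints' difference, ∂[p,q] = q − p. For instance
  ∂[2,4] = [4] − [2].
This gives a 6×12 integer matrix of rank 5; reducing to Smith normal form yields diagonal entries (1,1,1,1,1).

Boundary ∂_2: C_2 → C_1 acts by ∂[p,q,r] = [q,r] − [p,r] + [p,q]. For instance
  ∂[1,3,4] = [3,4] − [1,4] + [1,3],
  ∂[2,4,5] = [4,5] − [2,5] + [2,4].
The 12×8 boundary matrix has rank 7 and Smith normal form diag(1,1,1,1,1,1,1).

Now H_k = ker ∂_k / im ∂_{k+1}, so:

  H_0: rank C_0 − rank ∂_1 = 6 − 5 = 1, and the invariant factors of ∂_1 are all 1, so H_0 ≅ Z.
  H_1: rank ker ∂_1 − rank ∂_2 = (12 − 5) − 7 = 0, and the invariant factors of ∂_2 are all 1, so H_1 ≅ 0.
  H_2: rank ker ∂_2 − rank ∂_3 = (8 − 7) − 0 = 1, and there is no ∂_3, so H_2 ≅ Z.

As a check, the Euler characteristic is 6 − 12 + 8 = 2, which agrees with 1 − 0 + 1 = 2.
(K is a triangulation of the 2-sphere S^2.)

H_0 ≅ Z,  H_1 = 0,  H_2 ≅ Z.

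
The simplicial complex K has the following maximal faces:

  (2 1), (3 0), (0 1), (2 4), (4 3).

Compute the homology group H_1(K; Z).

K has 5 vertices, 5 edges.
rank ∂_1 = 4, rank ∂_2 = 0 ⇒ b_1 = 5 − 4 − 0 = 1. So H_1 ≅ Z.

H_1 ≅ Z.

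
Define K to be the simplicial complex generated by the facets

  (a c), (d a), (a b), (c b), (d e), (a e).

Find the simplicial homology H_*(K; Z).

H_0 ≅ Z,  H_1 ≅ Z^2.

K has 5 vertices, 6 edges.
rank ∂_0 = 0, rank ∂_1 = 4 ⇒ b_0 = 5 − 0 − 4 = 1; all invariant factors of ∂_1 are 1 so no torsion. So H_0 ≅ Z.
rank ∂_1 = 4, rank ∂_2 = 0 ⇒ b_1 = 6 − 4 − 0 = 2. So H_1 ≅ Z^2.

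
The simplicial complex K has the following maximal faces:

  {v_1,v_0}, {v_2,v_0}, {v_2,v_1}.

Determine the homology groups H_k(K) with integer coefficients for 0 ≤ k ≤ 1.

Take the total order v_0 < v_1 < v_2 on the vertex set. Then K (dimension 1) consists of the simplices:

  0-simplices (3): [v_0], [v_1], [v_2]
  1-simplices (3): [v_0,v_1], [v_0,v_2], [v_1,v_2]

giving chain groups C_0 ≅ Z^3, C_1 ≅ Z^3.

∂_1: C_1 → C_0 maps an edge to its endpoints' difference, ∂[p,q] = q − p. For instance
  ∂[v_0,v_1] = [v_1] − [v_0].
As a 3×3 matrix over Z this has rank 2, with invariant factors (1,1).

Now H_k = ker ∂_k / im ∂_{k+1}, so:

  H_0: rank C_0 − rank ∂_1 = 3 − 2 = 1, and the invariant factors of ∂_1 are all 1, so H_0 = Z.
  H_1: rank ker ∂_1 − rank ∂_2 = (3 − 2) − 0 = 1, and there is no ∂_2, so H_1 = Z.

As a check, the Euler characteristic is 3 − 3 = 0, which agrees with 1 − 1 = 0.

H_0 ≅ Z,  H_1 ≅ Z.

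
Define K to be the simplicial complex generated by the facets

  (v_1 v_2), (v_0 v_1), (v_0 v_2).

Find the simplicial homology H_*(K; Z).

H_0 = Z,  H_1 = Z.

We work with the vertex ordering v_0 < v_1 < v_2. The simplices of K, each written with vertices in increasing order, are:

  0-simplices (3): [v_0], [v_1], [v_2]
  1-simplices (3): [v_0,v_1], [v_0,v_2], [v_1,v_2]

Hence C_0 ≅ Z^3, C_1 ≅ Z^3.

∂_1: C_1 → C_0 is given by ∂[p,q] = [q] − [p]. For instance
  ∂[v_1,v_2] = [v_2] − [v_1].
This gives a 3×3 integer matrix of rank 2; reducing to Smith normal form yields diagonal entries (1,1).

Computing H_k = (kernel of ∂_k) / (image of ∂_{k+1}):

  H_0: rank C_0 − rank ∂_1 = 3 − 2 = 1, and the invariant factors of ∂_1 are all 1, so H_0 ≅ Z.
  H_1: rank ker ∂_1 − rank ∂_2 = (3 − 2) − 0 = 1, and there is no ∂_2, so H_1 ≅ Z.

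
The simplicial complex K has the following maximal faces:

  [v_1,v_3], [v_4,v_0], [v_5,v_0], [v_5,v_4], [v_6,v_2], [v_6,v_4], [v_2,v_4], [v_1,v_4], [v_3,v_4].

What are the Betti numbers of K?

b_0 = 1, b_1 = 3.

Take the total order v_0 < v_1 < v_2 < v_3 < v_4 < v_5 < v_6 on the vertex set. Then K (dimension 1) consists of the simplices:

  0-simplices (7): [v_0], [v_1], [v_2], [v_3], [v_4], [v_5], [v_6]
  1-simplices (9): [v_0,v_4], [v_0,v_5], [v_1,v_3], [v_1,v_4], [v_2,v_4], [v_2,v_6], [v_3,v_4], [v_4,v_5], [v_4,v_6]

giving chain groups C_0 ≅ Z^7, C_1 ≅ Z^9.

The boundary map ∂_1: C_1 → C_0 is given by ∂[p,q] = [q] − [p].
As a 7×9 matrix over Z this has rank 6, with invariant factors (1,1,1,1,1,1).

Reading off H_k = ker ∂_k / im ∂_{k+1}:

  H_0: rank C_0 − rank ∂_1 = 7 − 6 = 1, and the invariant factors of ∂_1 are all 1, so H_0 = Z.
  H_1: rank ker ∂_1 − rank ∂_2 = (9 − 6) − 0 = 3, and there is no ∂_2, so H_1 = Z^3.

Hence the Betti numbers are b_0 = 1, b_1 = 3.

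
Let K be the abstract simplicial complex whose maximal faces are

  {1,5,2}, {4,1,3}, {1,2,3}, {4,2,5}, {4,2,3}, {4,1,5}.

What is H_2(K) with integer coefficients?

H_2 = Z.

Fix the vertex order 1 < 2 < 3 < 4 < 5 and write every simplex with vertices in increasing order. Then dim K = 2 and the simplices of K are:

  0-simplices (5): [1], [2], [3], [4], [5]
  1-simplices (9): [1,2], [1,3], [1,4], [1,5], [2,3], [2,4], [2,5], [3,4], [4,5]
  2-simplices (6): [1,2,3], [1,2,5], [1,3,4], [1,4,5], [2,3,4], [2,4,5]

Hence C_0 ≅ Z^5, C_1 ≅ Z^9, C_2 ≅ Z^6.

Boundary ∂_1: C_1 → C_0 sends each edge [p,q] (with p < q) to q − p. For instance
  ∂[2,5] = [5] − [2].
As a 5×9 matrix over Z this has rank 4, with invariant factors (1,1,1,1).

Boundary ∂_2: C_2 → C_1 acts by ∂[p,q,r] = [q,r] − [p,r] + [p,q]. For instance
  ∂[2,4,5] = [4,5] − [2,5] + [2,4],
  ∂[1,3,4] = [3,4] − [1,4] + [1,3].
This gives a 9×6 integer matrix of rank 5; reducing to Smith normal form yields diagonal entries (1,1,1,1,1).

From H_k ≅ ker(∂_k) / im(∂_{k+1}) we obtain:

  H_2: rank ker ∂_2 − rank ∂_3 = (6 − 5) − 0 = 1, and there is no ∂_3, so H_2 ≅ Z.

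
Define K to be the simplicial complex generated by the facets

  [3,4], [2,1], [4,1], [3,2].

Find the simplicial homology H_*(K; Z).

H_0 ≅ Z,  H_1 ≅ Z.

Order the vertices as 1 < 2 < 3 < 4. Listing each simplex with vertices in this order, K has dimension 1 with simplices:

  0-simplices (4): [1], [2], [3], [4]
  1-simplices (4): [1,2], [1,4], [2,3], [3,4]

so the chain groups are C_0 ≅ Z^4, C_1 ≅ Z^4.

Boundary ∂_1: C_1 → C_0 maps an edge to its endpoints' difference, ∂[p,q] = q − p.
This gives a 4×4 integer matrix of rank 3; reducing to Smith normal form yields diagonal entries (1,1,1).

From H_k ≅ ker(∂_k) / im(∂_{k+1}) we obtain:

  H_0: rank C_0 − rank ∂_1 = 4 − 3 = 1, and the invariant factors of ∂_1 are all 1, so H_0 ≅ Z.
  H_1: rank ker ∂_1 − rank ∂_2 = (4 − 3) − 0 = 1, and there is no ∂_2, so H_1 ≅ Z.

As a check, the Euler characteristic is 4 − 4 = 0, which agrees with 1 − 1 = 0.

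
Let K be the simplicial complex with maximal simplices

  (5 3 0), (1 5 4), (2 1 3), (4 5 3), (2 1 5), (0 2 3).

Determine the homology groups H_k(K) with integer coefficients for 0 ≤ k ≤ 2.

We work with the vertex ordering 0 < 1 < 2 < 3 < 4 < 5. The simplices of K, each written with vertices in increasing order, are:

  0-simplices (6): [0], [1], [2], [3], [4], [5]
  1-simplices (12): [0,2], [0,3], [0,5], [1,2], [1,3], [1,4], [1,5], [2,3], [2,5], [3,4], [3,5], [4,5]
  2-simplices (6): [0,2,3], [0,3,5], [1,2,3], [1,2,5], [1,4,5], [3,4,5]

Hence C_0 ≅ Z^6, C_1 ≅ Z^12, C_2 ≅ Z^6.

The boundary map ∂_1: C_1 → C_0 is given by ∂[p,q] = [q] − [p]. For instance
  ∂[1,4] = [4] − [1].
The 6×12 boundary matrix has rank 5 and Smith normal form diag(1,1,1,1,1).

∂_2: C_2 → C_1 acts by ∂[p,q,r] = [q,r] − [p,r] + [p,q]. For instance
  ∂[3,4,5] = [4,5] − [3,5] + [3,4],
  ∂[1,2,5] = [2,5] − [1,5] + [1,2].
This gives a 12×6 integer matrix of rank 6; reducing to Smith normal form yields diagonal entries (1,1,1,1,1,1).

Reading off H_k = ker ∂_k / im ∂_{k+1}:

  H_0: rank C_0 − rank ∂_1 = 6 − 5 = 1, and the invariant factors of ∂_1 are all 1, so H_0 ≅ Z.
  H_1: rank ker ∂_1 − rank ∂_2 = (12 − 5) − 6 = 1, and the invariant factors of ∂_2 are all 1, so H_1 ≅ Z.
  H_2: rank ker ∂_2 − rank ∂_3 = (6 − 6) − 0 = 0, and there is no ∂_3, so H_2 ≅ 0.

H_0 = Z,  H_1 = Z,  H_2 = 0.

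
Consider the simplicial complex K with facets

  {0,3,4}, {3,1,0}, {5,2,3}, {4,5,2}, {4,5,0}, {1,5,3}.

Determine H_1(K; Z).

Fix the vertex order 0 < 1 < 2 < 3 < 4 < 5 and write every simplex with vertices in increasing order. Then dim K = 2 and the simplices of K are:

  0-simplices (6): [0], [1], [2], [3], [4], [5]
  1-simplices (12): [0,1], [0,3], [0,4], [0,5], [1,3], [1,5], [2,3], [2,4], [2,5], [3,4], [3,5], [4,5]
  2-simplices (6): [0,1,3], [0,3,4], [0,4,5], [1,3,5], [2,3,5], [2,4,5]

giving chain groups C_0 ≅ Z^6, C_1 ≅ Z^12, C_2 ≅ Z^6.

The boundary map ∂_1: C_1 → C_0 is given by ∂[p,q] = [q] − [p].
The 6×12 boundary matrix has rank 5 and Smith normal form diag(1,1,1,1,1).

Boundary ∂_2: C_2 → C_1 sends each 2-simplex [p,q,r] to [q,r] − [p,r] + [p,q]. For instance
  ∂[0,1,3] = [1,3] − [0,3] + [0,1],
  ∂[1,3,5] = [3,5] − [1,5] + [1,3].
This gives a 12×6 integer matrix of rank 6; reducing to Smith normal form yields diagonal entries (1,1,1,1,1,1).

From H_k ≅ ker(∂_k) / im(∂_{k+1}) we obtain:

  H_1: rank ker ∂_1 − rank ∂_2 = (12 − 5) − 6 = 1, and the invariant factors of ∂_2 are all 1, so H_1 = Z.

H_1 = Z.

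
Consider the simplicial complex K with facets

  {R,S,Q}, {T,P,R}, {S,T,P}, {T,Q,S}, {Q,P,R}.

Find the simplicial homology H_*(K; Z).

H_0 = Z,  H_1 = Z,  H_2 = 0.

We work with the vertex ordering P < Q < R < S < T. The simplices of K, each written with vertices in increasing order, are:

  0-simplices (5): P, Q, R, S, T
  1-simplices (10): PQ, PR, PS, PT, QR, QS, QT, RS, RT, ST
  2-simplices (5): PQR, PRT, PST, QRS, QST

so the chain groups are C_0 ≅ Z^5, C_1 ≅ Z^10, C_2 ≅ Z^5.

Boundary ∂_1: C_1 → C_0 sends each edge [p,q] (with p < q) to q − p. For instance
  ∂RT = T − R.
The resulting 5×10 matrix has rank 4, and its Smith normal form has invariant factors (1,1,1,1).

The boundary map ∂_2: C_2 → C_1 acts by ∂[p,q,r] = [q,r] − [p,r] + [p,q]. For instance
  ∂PST = ST − PT + PS,
  ∂PQR = QR − PR + PQ.
The 10×5 boundary matrix has rank 5 and Smith normal form diag(1,1,1,1,1).

Computing H_k = (kernel of ∂_k) / (image of ∂_{k+1}):

  H_0: rank C_0 − rank ∂_1 = 5 − 4 = 1, and the invariant factors of ∂_1 are all 1, so H_0 ≅ Z.
  H_1: rank ker ∂_1 − rank ∂_2 = (10 − 4) − 5 = 1, and the invariant factors of ∂_2 are all 1, so H_1 ≅ Z.
  H_2: rank ker ∂_2 − rank ∂_3 = (5 − 5) − 0 = 0, and there is no ∂_3, so H_2 ≅ 0.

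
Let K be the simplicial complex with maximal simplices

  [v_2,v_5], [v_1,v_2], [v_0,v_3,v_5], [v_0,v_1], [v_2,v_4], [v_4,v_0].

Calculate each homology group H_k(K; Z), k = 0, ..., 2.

H_0 ≅ Z,  H_1 ≅ Z^2,  H_2 = 0.

Order the vertices as v_0 < v_1 < v_2 < v_3 < v_4 < v_5. Listing each simplex with vertices in this order, K has dimension 2 with simplices:

  0-simplices (6): [v_0], [v_1], [v_2], [v_3], [v_4], [v_5]
  1-simplices (8): [v_0,v_1], [v_0,v_3], [v_0,v_4], [v_0,v_5], [v_1,v_2], [v_2,v_4], [v_2,v_5], [v_3,v_5]
  2-simplices (1): [v_0,v_3,v_5]

Hence C_0 ≅ Z^6, C_1 ≅ Z^8, C_2 ≅ Z^1.

The boundary map ∂_1: C_1 → C_0 sends each edge [p,q] (with p < q) to q − p. For instance
  ∂[v_2,v_4] = [v_4] − [v_2].
The 6×8 boundary matrix has rank 5 and Smith normal form diag(1,1,1,1,1).

Boundary ∂_2: C_2 → C_1 acts by ∂[p,q,r] = [q,r] − [p,r] + [p,q]. For instance
  ∂[v_0,v_3,v_5] = [v_3,v_5] − [v_0,v_5] + [v_0,v_3].
The 8×1 boundary matrix has rank 1 and Smith normal form diag(1).

Now H_k = ker ∂_k / im ∂_{k+1}, so:

  H_0: rank C_0 − rank ∂_1 = 6 − 5 = 1, and the invariant factors of ∂_1 are all 1, so H_0 ≅ Z.
  H_1: rank ker ∂_1 − rank ∂_2 = (8 − 5) − 1 = 2, and the invariant factors of ∂_2 are all 1, so H_1 ≅ Z^2.
  H_2: rank ker ∂_2 − rank ∂_3 = (1 − 1) − 0 = 0, and there is no ∂_3, so H_2 ≅ 0.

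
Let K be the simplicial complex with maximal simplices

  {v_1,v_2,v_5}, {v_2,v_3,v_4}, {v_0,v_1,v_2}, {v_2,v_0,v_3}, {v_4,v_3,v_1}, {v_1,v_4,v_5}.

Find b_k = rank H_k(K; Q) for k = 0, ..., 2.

Fix the vertex order v_0 < v_1 < v_2 < v_3 < v_4 < v_5 and write every simplex with vertices in increasing order. Then dim K = 2 and the simplices of K are:

  0-simplices (6): [v_0], [v_1], [v_2], [v_3], [v_4], [v_5]
  1-simplices (12): [v_0,v_1], [v_0,v_2], [v_0,v_3], [v_1,v_2], [v_1,v_3], [v_1,v_4], [v_1,v_5], [v_2,v_3], [v_2,v_4], [v_2,v_5], [v_3,v_4], [v_4,v_5]
  2-simplices (6): [v_0,v_1,v_2], [v_0,v_2,v_3], [v_1,v_2,v_5], [v_1,v_3,v_4], [v_1,v_4,v_5], [v_2,v_3,v_4]

so the chain groups are C_0 ≅ Z^6, C_1 ≅ Z^12, C_2 ≅ Z^6.

The boundary map ∂_1: C_1 → C_0 is given by ∂[p,q] = [q] − [p].
This gives a 6×12 integer matrix of rank 5; reducing to Smith normal form yields diagonal entries (1,1,1,1,1).

∂_2: C_2 → C_1 sends each 2-simplex [p,q,r] to [q,r] − [p,r] + [p,q]. For instance
  ∂[v_0,v_1,v_2] = [v_1,v_2] − [v_0,v_2] + [v_0,v_1],
  ∂[v_1,v_4,v_5] = [v_4,v_5] − [v_1,v_5] + [v_1,v_4].
As a 12×6 matrix over Z this has rank 6, with invariant factors (1,1,1,1,1,1).

Now H_k = ker ∂_k / im ∂_{k+1}, so:

  H_0: rank C_0 − rank ∂_1 = 6 − 5 = 1, and the invariant factors of ∂_1 are all 1, so H_0 = Z.
  H_1: rank ker ∂_1 − rank ∂_2 = (12 − 5) − 6 = 1, and the invariant factors of ∂_2 are all 1, so H_1 = Z.
  H_2: rank ker ∂_2 − rank ∂_3 = (6 − 6) − 0 = 0, and there is no ∂_3, so H_2 = 0.

(K is a triangulation of the cylinder S^1 x I.)

Hence the Betti numbers are b_0 = 1, b_1 = 1, b_2 = 0.

b_0 = 1, b_1 = 1, b_2 = 0.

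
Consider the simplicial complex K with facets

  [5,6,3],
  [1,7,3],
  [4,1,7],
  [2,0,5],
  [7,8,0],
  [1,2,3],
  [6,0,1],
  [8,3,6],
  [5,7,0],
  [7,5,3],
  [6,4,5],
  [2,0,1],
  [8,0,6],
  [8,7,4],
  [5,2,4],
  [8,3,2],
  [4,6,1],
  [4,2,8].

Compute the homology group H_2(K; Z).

H_2 = Z.

Fix the vertex order 0 < 1 < 2 < 3 < 4 < 5 < 6 < 7 < 8 and write every simplex with vertices in increasing order. Then dim K = 2 and the simplices of K are:

  0-simplices (9): [0], [1], [2], [3], [4], [5], [6], [7], [8]
  1-simplices (27): (27 of them)
  2-simplices (18): [0,1,2], [0,1,6], [0,2,5], [0,5,7], [0,6,8], [0,7,8], [1,2,3], [1,3,7], [1,4,6], [1,4,7], [2,3,8], [2,4,5], [2,4,8], [3,5,6], [3,5,7], [3,6,8], [4,5,6], [4,7,8]

Hence C_0 ≅ Z^9, C_1 ≅ Z^27, C_2 ≅ Z^18.

The boundary map ∂_1: C_1 → C_0 sends each edge [p,q] (with p < q) to q − p.
As a 9×27 matrix over Z this has rank 8, with invariant factors (1,1,1,1,1,1,1,1).

∂_2: C_2 → C_1 acts by ∂[p,q,r] = [q,r] − [p,r] + [p,q]. For instance
  ∂[2,4,5] = [4,5] − [2,5] + [2,4],
  ∂[2,4,8] = [4,8] − [2,8] + [2,4].
The 27×18 boundary matrix has rank 17 and Smith normal form diag(1,1,1,1,1,1,1,1,1,1,1,1,1,1,1,1,1).

Now H_k = ker ∂_k / im ∂_{k+1}, so:

  H_2: rank ker ∂_2 − rank ∂_3 = (18 − 17) − 0 = 1, and there is no ∂_3, so H_2 ≅ Z.

(K is a triangulation of the torus T^2.)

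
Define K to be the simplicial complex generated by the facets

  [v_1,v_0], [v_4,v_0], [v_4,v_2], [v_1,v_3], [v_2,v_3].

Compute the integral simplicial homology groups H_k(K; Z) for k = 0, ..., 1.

H_0 ≅ Z,  H_1 ≅ Z.

Take the total order v_0 < v_1 < v_2 < v_3 < v_4 on the vertex set. Then K (dimension 1) consists of the simplices:

  0-simplices (5): [v_0], [v_1], [v_2], [v_3], [v_4]
  1-simplices (5): [v_0,v_1], [v_0,v_4], [v_1,v_3], [v_2,v_3], [v_2,v_4]

Hence C_0 ≅ Z^5, C_1 ≅ Z^5.

Boundary ∂_1: C_1 → C_0 maps an edge to its endpoints' difference, ∂[p,q] = q − p. For instance
  ∂[v_0,v_4] = [v_4] − [v_0].
This gives a 5×5 integer matrix of rank 4; reducing to Smith normal form yields diagonal entries (1,1,1,1).

Computing H_k = (kernel of ∂_k) / (image of ∂_{k+1}):

  H_0: rank C_0 − rank ∂_1 = 5 − 4 = 1, and the invariant factors of ∂_1 are all 1, so H_0 ≅ Z.
  H_1: rank ker ∂_1 − rank ∂_2 = (5 − 4) − 0 = 1, and there is no ∂_2, so H_1 ≅ Z.

As a check, the Euler characteristic is 5 − 5 = 0, which agrees with 1 − 1 = 0.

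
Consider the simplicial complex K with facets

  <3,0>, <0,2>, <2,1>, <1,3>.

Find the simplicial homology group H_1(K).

H_1 ≅ Z.

Take the total order 0 < 1 < 2 < 3 on the vertex set. Then K (dimension 1) consists of the simplices:

  0-simplices (4): [0], [1], [2], [3]
  1-simplices (4): [0,2], [0,3], [1,2], [1,3]

giving chain groups C_0 ≅ Z^4, C_1 ≅ Z^4.

∂_1: C_1 → C_0 sends each edge [p,q] (with p < q) to q − p.
This gives a 4×4 integer matrix of rank 3; reducing to Smith normal form yields diagonal entries (1,1,1).

Computing H_k = (kernel of ∂_k) / (image of ∂_{k+1}):

  H_1: rank ker ∂_1 − rank ∂_2 = (4 − 3) − 0 = 1, and there is no ∂_2, so H_1 = Z.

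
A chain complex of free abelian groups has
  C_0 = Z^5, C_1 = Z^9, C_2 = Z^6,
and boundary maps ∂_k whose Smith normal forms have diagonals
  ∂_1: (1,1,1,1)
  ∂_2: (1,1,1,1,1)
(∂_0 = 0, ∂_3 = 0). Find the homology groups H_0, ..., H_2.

H_0 = Z,  H_1 = 0,  H_2 = Z.

H_0: b_0 = 5 − 0 − 4 = 1; torsion from ∂_1 factors > 1: none. So H_0 = Z.
H_1: b_1 = 9 − 4 − 5 = 0; torsion from ∂_2 factors > 1: none. So H_1 = 0.
H_2: b_2 = 6 − 5 − 0 = 1; torsion from ∂_3 factors > 1: none. So H_2 = Z.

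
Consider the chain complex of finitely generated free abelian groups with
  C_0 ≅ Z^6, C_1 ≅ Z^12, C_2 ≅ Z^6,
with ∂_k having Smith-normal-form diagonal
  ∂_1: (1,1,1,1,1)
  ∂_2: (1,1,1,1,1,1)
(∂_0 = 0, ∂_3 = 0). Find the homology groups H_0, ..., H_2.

H_0: b_0 = 6 − 0 − 5 = 1; torsion from ∂_1 factors > 1: none. So H_0 = Z.
H_1: b_1 = 12 − 5 − 6 = 1; torsion from ∂_2 factors > 1: none. So H_1 = Z.
H_2: b_2 = 6 − 6 − 0 = 0; torsion from ∂_3 factors > 1: none. So H_2 = 0.

H_0 = Z,  H_1 = Z,  H_2 = 0.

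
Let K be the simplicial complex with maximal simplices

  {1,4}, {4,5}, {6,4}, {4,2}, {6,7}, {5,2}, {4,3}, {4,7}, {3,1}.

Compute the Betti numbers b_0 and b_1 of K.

b_0 = 1, b_1 = 3.

We work with the vertex ordering 1 < 2 < 3 < 4 < 5 < 6 < 7. The simplices of K, each written with vertices in increasing order, are:

  0-simplices (7): [1], [2], [3], [4], [5], [6], [7]
  1-simplices (9): [1,3], [1,4], [2,4], [2,5], [3,4], [4,5], [4,6], [4,7], [6,7]

Hence C_0 ≅ Z^7, C_1 ≅ Z^9.

The boundary map ∂_1: C_1 → C_0 maps an edge to its endpoints' difference, ∂[p,q] = q − p. For instance
  ∂[3,4] = [4] − [3].
The resulting 7×9 matrix has rank 6, and its Smith normal form has invariant factors (1,1,1,1,1,1).

Now H_k = ker ∂_k / im ∂_{k+1}, so:

  H_0: rank C_0 − rank ∂_1 = 7 − 6 = 1, and the invariant factors of ∂_1 are all 1, so H_0 ≅ Z.
  H_1: rank ker ∂_1 − rank ∂_2 = (9 − 6) − 0 = 3, and there is no ∂_2, so H_1 ≅ Z^3.

As a check, the Euler characteristic is 7 − 9 = -2, which agrees with 1 − 3 = -2.

Hence the Betti numbers are b_0 = 1, b_1 = 3.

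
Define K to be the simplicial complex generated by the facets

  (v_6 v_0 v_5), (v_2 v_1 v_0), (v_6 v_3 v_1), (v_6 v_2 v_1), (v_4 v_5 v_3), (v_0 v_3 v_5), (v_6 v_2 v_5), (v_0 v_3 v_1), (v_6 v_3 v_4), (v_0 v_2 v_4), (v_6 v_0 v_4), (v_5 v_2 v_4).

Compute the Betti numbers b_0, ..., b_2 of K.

b_0 = 1, b_1 = 0, b_2 = 0.

We work with the vertex ordering v_0 < v_1 < v_2 < v_3 < v_4 < v_5 < v_6. The simplices of K, each written with vertices in increasing order, are:

  0-simplices (7): [v_0], [v_1], [v_2], [v_3], [v_4], [v_5], [v_6]
  1-simplices (18): (18 of them)
  2-simplices (12): (12 of them)

giving chain groups C_0 ≅ Z^7, C_1 ≅ Z^18, C_2 ≅ Z^12.

Boundary ∂_1: C_1 → C_0 sends each edge [p,q] (with p < q) to q − p. For instance
  ∂[v_4,v_5] = [v_5] − [v_4].
The resulting 7×18 matrix has rank 6, and its Smith normal form has invariant factors (1,1,1,1,1,1).

∂_2: C_2 → C_1 maps a triangle to the signed sum of its edges. For instance
  ∂[v_3,v_4,v_6] = [v_4,v_6] − [v_3,v_6] + [v_3,v_4],
  ∂[v_2,v_4,v_5] = [v_4,v_5] − [v_2,v_5] + [v_2,v_4].
As a 18×12 matrix over Z this has rank 12, with invariant factors (1,1,1,1,1,1,1,1,1,1,1,2).

Reading off H_k = ker ∂_k / im ∂_{k+1}:

  H_0: rank C_0 − rank ∂_1 = 7 − 6 = 1, and the invariant factors of ∂_1 are all 1, so H_0 = Z.
  H_1: rank ker ∂_1 − rank ∂_2 = (18 − 6) − 12 = 0, and ∂_2 has invariant factor 2 > 1, so H_1 = Z/2.
  H_2: rank ker ∂_2 − rank ∂_3 = (12 − 12) − 0 = 0, and there is no ∂_3, so H_2 = 0.

(K is a triangulation of the real projective plane RP^2.)

Hence the Betti numbers are b_0 = 1, b_1 = 0, b_2 = 0.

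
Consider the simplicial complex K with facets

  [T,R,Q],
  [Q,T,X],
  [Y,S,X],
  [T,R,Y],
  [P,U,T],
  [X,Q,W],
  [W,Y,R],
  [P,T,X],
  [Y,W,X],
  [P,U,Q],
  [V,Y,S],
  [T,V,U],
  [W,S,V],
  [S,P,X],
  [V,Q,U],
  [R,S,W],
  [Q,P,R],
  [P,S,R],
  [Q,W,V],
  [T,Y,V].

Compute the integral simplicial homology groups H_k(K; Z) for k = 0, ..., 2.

H_0 = Z,  H_1 = Z × Z/2,  H_2 = 0.

Take the total order P < Q < R < S < T < U < V < W < X < Y on the vertex set. Then K (dimension 2) consists of the simplices:

  0-simplices (10): P, Q, R, S, T, U, V, W, X, Y
  1-simplices (30): PQ, PR, PS, PT, PU, PX, QR, QT, QU, QV, QW, QX, RS, RT, RW, RY, SV, SW, SX, SY, TU, TV, TX, TY, UV, VW, VY, WX, WY, XY
  2-simplices (20): PQR, PQU, PRS, PSX, PTU, PTX, QRT, QTX, QUV, QVW, QWX, RSW, RTY, RWY, SVW, SVY, SXY, TUV, TVY, WXY

giving chain groups C_0 ≅ Z^10, C_1 ≅ Z^30, C_2 ≅ Z^20.

Boundary ∂_1: C_1 → C_0 is given by ∂[p,q] = [q] − [p]. For instance
  ∂TY = Y − T.
This gives a 10×30 integer matrix of rank 9; reducing to Smith normal form yields diagonal entries (1,1,1,1,1,1,1,1,1).

∂_2: C_2 → C_1 acts by ∂[p,q,r] = [q,r] − [p,r] + [p,q]. For instance
  ∂QRT = RT − QT + QR,
  ∂RWY = WY − RY + RW.
The resulting 30×20 matrix has rank 20, and its Smith normal form has invariant factors (1,1,1,1,1,1,1,1,1,1,1,1,1,1,1,1,1,1,1,2).

Now H_k = ker ∂_k / im ∂_{k+1}, so:

  H_0: rank C_0 − rank ∂_1 = 10 − 9 = 1, and the invariant factors of ∂_1 are all 1, so H_0 ≅ Z.
  H_1: rank ker ∂_1 − rank ∂_2 = (30 − 9) − 20 = 1, and ∂_2 has invariant factor 2 > 1, so H_1 ≅ Z × Z/2.
  H_2: rank ker ∂_2 − rank ∂_3 = (20 − 20) − 0 = 0, and there is no ∂_3, so H_2 ≅ 0.

As a check, the Euler characteristic is 10 − 30 + 20 = 0, which agrees with 1 − 1 + 0 = 0.
(K is a triangulation of the Klein bottle.)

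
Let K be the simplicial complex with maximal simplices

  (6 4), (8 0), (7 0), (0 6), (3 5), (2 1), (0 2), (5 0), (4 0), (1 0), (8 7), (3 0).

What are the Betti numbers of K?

Order the vertices as 0 < 1 < 2 < 3 < 4 < 5 < 6 < 7 < 8. Listing each simplex with vertices in this order, K has dimension 1 with simplices:

  0-simplices (9): [0], [1], [2], [3], [4], [5], [6], [7], [8]
  1-simplices (12): [0,1], [0,2], [0,3], [0,4], [0,5], [0,6], [0,7], [0,8], [1,2], [3,5], [4,6], [7,8]

giving chain groups C_0 ≅ Z^9, C_1 ≅ Z^12.

The boundary map ∂_1: C_1 → C_0 maps an edge to its endpoints' difference, ∂[p,q] = q − p.
The resulting 9×12 matrix has rank 8, and its Smith normal form has invariant factors (1,1,1,1,1,1,1,1).

Computing H_k = (kernel of ∂_k) / (image of ∂_{k+1}):

  H_0: rank C_0 − rank ∂_1 = 9 − 8 = 1, and the invariant factors of ∂_1 are all 1, so H_0 = Z.
  H_1: rank ker ∂_1 − rank ∂_2 = (12 − 8) − 0 = 4, and there is no ∂_2, so H_1 = Z^4.

As a check, the Euler characteristic is 9 − 12 = -3, which agrees with 1 − 4 = -3.

Hence the Betti numbers are b_0 = 1, b_1 = 4.

b_0 = 1, b_1 = 4.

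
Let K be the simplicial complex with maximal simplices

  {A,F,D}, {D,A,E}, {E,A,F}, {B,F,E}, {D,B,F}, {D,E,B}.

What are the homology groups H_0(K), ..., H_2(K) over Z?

Fix the vertex order A < B < D < E < F and write every simplex with vertices in increasing order. Then dim K = 2 and the simplices of K are:

  0-simplices (5): A, B, D, E, F
  1-simplices (9): AD, AE, AF, BD, BE, BF, DE, DF, EF
  2-simplices (6): ADE, ADF, AEF, BDE, BDF, BEF

so the chain groups are C_0 ≅ Z^5, C_1 ≅ Z^9, C_2 ≅ Z^6.

Boundary ∂_1: C_1 → C_0 sends each edge [p,q] (with p < q) to q − p. For instance
  ∂AF = F − A.
As a 5×9 matrix over Z this has rank 4, with invariant factors (1,1,1,1).

∂_2: C_2 → C_1 acts by ∂[p,q,r] = [q,r] − [p,r] + [p,q]. For instance
  ∂BDE = DE − BE + BD,
  ∂ADF = DF − AF + AD.
As a 9×6 matrix over Z this has rank 5, with invariant factors (1,1,1,1,1).

Computing H_k = (kernel of ∂_k) / (image of ∂_{k+1}):

  H_0: rank C_0 − rank ∂_1 = 5 − 4 = 1, and the invariant factors of ∂_1 are all 1, so H_0 ≅ Z.
  H_1: rank ker ∂_1 − rank ∂_2 = (9 − 4) − 5 = 0, and the invariant factors of ∂_2 are all 1, so H_1 ≅ 0.
  H_2: rank ker ∂_2 − rank ∂_3 = (6 − 5) − 0 = 1, and there is no ∂_3, so H_2 ≅ Z.

As a check, the Euler characteristic is 5 − 9 + 6 = 2, which agrees with 1 − 0 + 1 = 2.

H_0 ≅ Z,  H_1 = 0,  H_2 ≅ Z.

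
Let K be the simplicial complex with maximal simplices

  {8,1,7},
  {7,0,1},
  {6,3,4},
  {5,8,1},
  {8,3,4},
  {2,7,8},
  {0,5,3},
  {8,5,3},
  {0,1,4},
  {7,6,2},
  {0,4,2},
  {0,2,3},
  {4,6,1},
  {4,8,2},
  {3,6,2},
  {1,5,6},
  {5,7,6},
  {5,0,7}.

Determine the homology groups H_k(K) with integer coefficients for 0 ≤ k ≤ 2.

H_0 = Z,  H_1 = Z ⊕ Z/2Z,  H_2 = 0.

Take the total order 0 < 1 < 2 < 3 < 4 < 5 < 6 < 7 < 8 on the vertex set. Then K (dimension 2) consists of the simplices:

  0-simplices (9): [0], [1], [2], [3], [4], [5], [6], [7], [8]
  1-simplices (27): (27 of them)
  2-simplices (18): [0,1,4], [0,1,7], [0,2,3], [0,2,4], [0,3,5], [0,5,7], [1,4,6], [1,5,6], [1,5,8], [1,7,8], [2,3,6], [2,4,8], [2,6,7], [2,7,8], [3,4,6], [3,4,8], [3,5,8], [5,6,7]

so the chain groups are C_0 ≅ Z^9, C_1 ≅ Z^27, C_2 ≅ Z^18.

∂_1: C_1 → C_0 sends each edge [p,q] (with p < q) to q − p. For instance
  ∂[1,6] = [6] − [1].
The resulting 9×27 matrix has rank 8, and its Smith normal form has invariant factors (1,1,1,1,1,1,1,1).

Boundary ∂_2: C_2 → C_1 maps a triangle to the signed sum of its edges. For instance
  ∂[1,7,8] = [7,8] − [1,8] + [1,7],
  ∂[2,3,6] = [3,6] − [2,6] + [2,3].
The resulting 27×18 matrix has rank 18, and its Smith normal form has invariant factors (1,1,1,1,1,1,1,1,1,1,1,1,1,1,1,1,1,2).

Now H_k = ker ∂_k / im ∂_{k+1}, so:

  H_0: rank C_0 − rank ∂_1 = 9 − 8 = 1, and the invariant factors of ∂_1 are all 1, so H_0 = Z.
  H_1: rank ker ∂_1 − rank ∂_2 = (27 − 8) − 18 = 1, and ∂_2 has invariant factor 2 > 1, so H_1 = Z ⊕ Z/2Z.
  H_2: rank ker ∂_2 − rank ∂_3 = (18 − 18) − 0 = 0, and there is no ∂_3, so H_2 = 0.

As a check, the Euler characteristic is 9 − 27 + 18 = 0, which agrees with 1 − 1 + 0 = 0.
(K is a triangulation of the Klein bottle.)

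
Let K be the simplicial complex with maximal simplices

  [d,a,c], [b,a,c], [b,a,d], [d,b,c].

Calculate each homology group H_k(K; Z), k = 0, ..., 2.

H_0 ≅ Z,  H_1 = 0,  H_2 ≅ Z.

Fix the vertex order a < b < c < d and write every simplex with vertices in increasing order. Then dim K = 2 and the simplices of K are:

  0-simplices (4): a, b, c, d
  1-simplices (6): ab, ac, ad, bc, bd, cd
  2-simplices (4): abc, abd, acd, bcd

giving chain groups C_0 ≅ Z^4, C_1 ≅ Z^6, C_2 ≅ Z^4.

The boundary map ∂_1: C_1 → C_0 is given by ∂[p,q] = [q] − [p].
The 4×6 boundary matrix has rank 3 and Smith normal form diag(1,1,1).

Boundary ∂_2: C_2 → C_1 maps a triangle to the signed sum of its edges. For instance
  ∂abd = bd − ad + ab,
  ∂abc = bc − ac + ab.
The resulting 6×4 matrix has rank 3, and its Smith normal form has invariant factors (1,1,1).

From H_k ≅ ker(∂_k) / im(∂_{k+1}) we obtain:

  H_0: rank C_0 − rank ∂_1 = 4 − 3 = 1, and the invariant factors of ∂_1 are all 1, so H_0 = Z.
  H_1: rank ker ∂_1 − rank ∂_2 = (6 − 3) − 3 = 0, and the invariant factors of ∂_2 are all 1, so H_1 = 0.
  H_2: rank ker ∂_2 − rank ∂_3 = (4 − 3) − 0 = 1, and there is no ∂_3, so H_2 = Z.

As a check, the Euler characteristic is 4 − 6 + 4 = 2, which agrees with 1 − 0 + 1 = 2.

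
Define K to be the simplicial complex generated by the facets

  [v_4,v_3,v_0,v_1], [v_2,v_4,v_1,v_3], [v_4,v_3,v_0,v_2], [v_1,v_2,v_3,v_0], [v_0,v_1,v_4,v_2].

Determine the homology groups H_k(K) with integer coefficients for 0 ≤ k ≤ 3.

H_0 ≅ Z,  H_1 = 0,  H_2 = 0,  H_3 ≅ Z.

Fix the vertex order v_0 < v_1 < v_2 < v_3 < v_4 and write every simplex with vertices in increasing order. Then dim K = 3 and the simplices of K are:

  0-simplices (5): [v_0], [v_1], [v_2], [v_3], [v_4]
  1-simplices (10): [v_0,v_1], [v_0,v_2], [v_0,v_3], [v_0,v_4], [v_1,v_2], [v_1,v_3], [v_1,v_4], [v_2,v_3], [v_2,v_4], [v_3,v_4]
  2-simplices (10): [v_0,v_1,v_2], [v_0,v_1,v_3], [v_0,v_1,v_4], [v_0,v_2,v_3], [v_0,v_2,v_4], [v_0,v_3,v_4], [v_1,v_2,v_3], [v_1,v_2,v_4], [v_1,v_3,v_4], [v_2,v_3,v_4]
  3-simplices (5): [v_0,v_1,v_2,v_3], [v_0,v_1,v_2,v_4], [v_0,v_1,v_3,v_4], [v_0,v_2,v_3,v_4], [v_1,v_2,v_3,v_4]

giving chain groups C_0 ≅ Z^5, C_1 ≅ Z^10, C_2 ≅ Z^10, C_3 ≅ Z^5.

∂_1: C_1 → C_0 maps an edge to its endpoints' difference, ∂[p,q] = q − p.
The resulting 5×10 matrix has rank 4, and its Smith normal form has invariant factors (1,1,1,1).

∂_2: C_2 → C_1 acts by ∂[p,q,r] = [q,r] − [p,r] + [p,q]. For instance
  ∂[v_2,v_3,v_4] = [v_3,v_4] − [v_2,v_4] + [v_2,v_3],
  ∂[v_1,v_2,v_3] = [v_2,v_3] − [v_1,v_3] + [v_1,v_2].
The resulting 10×10 matrix has rank 6, and its Smith normal form has invariant factors (1,1,1,1,1,1).

Boundary ∂_3: C_3 → C_2 sends each 3-simplex σ to the alternating sum Σ_i (−1)^i (σ with its i-th vertex removed). For instance
  ∂[v_0,v_1,v_2,v_4] = [v_1,v_2,v_4] − [v_0,v_2,v_4] + [v_0,v_1,v_4] − [v_0,v_1,v_2],
  ∂[v_0,v_2,v_3,v_4] = [v_2,v_3,v_4] − [v_0,v_3,v_4] + [v_0,v_2,v_4] − [v_0,v_2,v_3].
The 10×5 boundary matrix has rank 4 and Smith normal form diag(1,1,1,1).

Now H_k = ker ∂_k / im ∂_{k+1}, so:

  H_0: rank C_0 − rank ∂_1 = 5 − 4 = 1, and the invariant factors of ∂_1 are all 1, so H_0 ≅ Z.
  H_1: rank ker ∂_1 − rank ∂_2 = (10 − 4) − 6 = 0, and the invariant factors of ∂_2 are all 1, so H_1 ≅ 0.
  H_2: rank ker ∂_2 − rank ∂_3 = (10 − 6) − 4 = 0, and the invariant factors of ∂_3 are all 1, so H_2 ≅ 0.
  H_3: rank ker ∂_3 − rank ∂_4 = (5 − 4) − 0 = 1, and there is no ∂_4, so H_3 ≅ Z.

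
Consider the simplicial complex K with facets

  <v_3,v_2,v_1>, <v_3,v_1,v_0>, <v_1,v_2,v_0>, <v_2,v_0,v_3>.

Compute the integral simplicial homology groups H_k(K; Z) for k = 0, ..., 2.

Fix the vertex order v_0 < v_1 < v_2 < v_3 and write every simplex with vertices in increasing order. Then dim K = 2 and the simplices of K are:

  0-simplices (4): [v_0], [v_1], [v_2], [v_3]
  1-simplices (6): [v_0,v_1], [v_0,v_2], [v_0,v_3], [v_1,v_2], [v_1,v_3], [v_2,v_3]
  2-simplices (4): [v_0,v_1,v_2], [v_0,v_1,v_3], [v_0,v_2,v_3], [v_1,v_2,v_3]

so the chain groups are C_0 ≅ Z^4, C_1 ≅ Z^6, C_2 ≅ Z^4.

Boundary ∂_1: C_1 → C_0 maps an edge to its endpoints' difference, ∂[p,q] = q − p.
The resulting 4×6 matrix has rank 3, and its Smith normal form has invariant factors (1,1,1).

∂_2: C_2 → C_1 acts by ∂[p,q,r] = [q,r] − [p,r] + [p,q]. For instance
  ∂[v_0,v_1,v_2] = [v_1,v_2] − [v_0,v_2] + [v_0,v_1],
  ∂[v_0,v_1,v_3] = [v_1,v_3] − [v_0,v_3] + [v_0,v_1].
This gives a 6×4 integer matrix of rank 3; reducing to Smith normal form yields diagonal entries (1,1,1).

From H_k ≅ ker(∂_k) / im(∂_{k+1}) we obtain:

  H_0: rank C_0 − rank ∂_1 = 4 − 3 = 1, and the invariant factors of ∂_1 are all 1, so H_0 ≅ Z.
  H_1: rank ker ∂_1 − rank ∂_2 = (6 − 3) − 3 = 0, and the invariant factors of ∂_2 are all 1, so H_1 ≅ 0.
  H_2: rank ker ∂_2 − rank ∂_3 = (4 − 3) − 0 = 1, and there is no ∂_3, so H_2 ≅ Z.

H_0 = Z,  H_1 = 0,  H_2 = Z.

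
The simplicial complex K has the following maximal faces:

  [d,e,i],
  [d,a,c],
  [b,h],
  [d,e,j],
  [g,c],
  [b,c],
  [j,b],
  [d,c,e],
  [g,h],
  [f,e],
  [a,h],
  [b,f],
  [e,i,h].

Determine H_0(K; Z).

H_0 = Z.

Fix the vertex order a < b < c < d < e < f < g < h < i < j and write every simplex with vertices in increasing order. Then dim K = 2 and the simplices of K are:

  0-simplices (10): a, b, c, d, e, f, g, h, i, j
  1-simplices (19): ac, ad, ah, bc, bf, bh, bj, cd, ce, cg, de, di, dj, ef, eh, ei, ej, gh, hi
  2-simplices (5): acd, cde, dei, dej, ehi

giving chain groups C_0 ≅ Z^10, C_1 ≅ Z^19, C_2 ≅ Z^5.

The boundary map ∂_1: C_1 → C_0 maps an edge to its endpoints' difference, ∂[p,q] = q − p.
The resulting 10×19 matrix has rank 9, and its Smith normal form has invariant factors (1,1,1,1,1,1,1,1,1).

∂_2: C_2 → C_1 maps a triangle to the signed sum of its edges. For instance
  ∂acd = cd − ad + ac,
  ∂cde = de − ce + cd.
The 19×5 boundary matrix has rank 5 and Smith normal form diag(1,1,1,1,1).

From H_k ≅ ker(∂_k) / im(∂_{k+1}) we obtain:

  H_0: rank C_0 − rank ∂_1 = 10 − 9 = 1, and the invariant factors of ∂_1 are all 1, so H_0 = Z.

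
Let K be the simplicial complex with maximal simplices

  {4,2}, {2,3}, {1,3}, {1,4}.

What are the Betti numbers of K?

b_0 = 1, b_1 = 1.

Order the vertices as 1 < 2 < 3 < 4. Listing each simplex with vertices in this order, K has dimension 1 with simplices:

  0-simplices (4): [1], [2], [3], [4]
  1-simplices (4): [1,3], [1,4], [2,3], [2,4]

so the chain groups are C_0 ≅ Z^4, C_1 ≅ Z^4.

The boundary map ∂_1: C_1 → C_0 maps an edge to its endpoints' difference, ∂[p,q] = q − p. For instance
  ∂[1,4] = [4] − [1].
This gives a 4×4 integer matrix of rank 3; reducing to Smith normal form yields diagonal entries (1,1,1).

Now H_k = ker ∂_k / im ∂_{k+1}, so:

  H_0: rank C_0 − rank ∂_1 = 4 − 3 = 1, and the invariant factors of ∂_1 are all 1, so H_0 ≅ Z.
  H_1: rank ker ∂_1 − rank ∂_2 = (4 − 3) − 0 = 1, and there is no ∂_2, so H_1 ≅ Z.

Hence the Betti numbers are b_0 = 1, b_1 = 1.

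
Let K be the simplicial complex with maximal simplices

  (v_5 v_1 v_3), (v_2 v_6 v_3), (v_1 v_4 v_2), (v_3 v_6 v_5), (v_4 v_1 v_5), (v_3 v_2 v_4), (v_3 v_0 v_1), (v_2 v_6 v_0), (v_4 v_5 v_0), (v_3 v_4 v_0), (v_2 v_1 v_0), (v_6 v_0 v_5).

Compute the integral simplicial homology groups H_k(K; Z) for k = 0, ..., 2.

Order the vertices as v_0 < v_1 < v_2 < v_3 < v_4 < v_5 < v_6. Listing each simplex with vertices in this order, K has dimension 2 with simplices:

  0-simplices (7): [v_0], [v_1], [v_2], [v_3], [v_4], [v_5], [v_6]
  1-simplices (18): (18 of them)
  2-simplices (12): (12 of them)

so the chain groups are C_0 ≅ Z^7, C_1 ≅ Z^18, C_2 ≅ Z^12.

∂_1: C_1 → C_0 is given by ∂[p,q] = [q] − [p].
The 7×18 boundary matrix has rank 6 and Smith normal form diag(1,1,1,1,1,1).

Boundary ∂_2: C_2 → C_1 acts by ∂[p,q,r] = [q,r] − [p,r] + [p,q]. For instance
  ∂[v_2,v_3,v_4] = [v_3,v_4] − [v_2,v_4] + [v_2,v_3],
  ∂[v_0,v_1,v_3] = [v_1,v_3] − [v_0,v_3] + [v_0,v_1].
As a 18×12 matrix over Z this has rank 12, with invariant factors (1,1,1,1,1,1,1,1,1,1,1,2).

From H_k ≅ ker(∂_k) / im(∂_{k+1}) we obtain:

  H_0: rank C_0 − rank ∂_1 = 7 − 6 = 1, and the invariant factors of ∂_1 are all 1, so H_0 ≅ Z.
  H_1: rank ker ∂_1 − rank ∂_2 = (18 − 6) − 12 = 0, and ∂_2 has invariant factor 2 > 1, so H_1 ≅ Z/2.
  H_2: rank ker ∂_2 − rank ∂_3 = (12 − 12) − 0 = 0, and there is no ∂_3, so H_2 ≅ 0.

As a check, the Euler characteristic is 7 − 18 + 12 = 1, which agrees with 1 − 0 + 0 = 1.
(K is a triangulation of the real projective plane RP^2.)

H_0 = Z,  H_1 = Z/2,  H_2 = 0.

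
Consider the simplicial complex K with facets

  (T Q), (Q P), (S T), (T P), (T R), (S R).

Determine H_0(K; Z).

H_0 ≅ Z.

Fix the vertex order P < Q < R < S < T and write every simplex with vertices in increasing order. Then dim K = 1 and the simplices of K are:

  0-simplices (5): P, Q, R, S, T
  1-simplices (6): PQ, PT, QT, RS, RT, ST

so the chain groups are C_0 ≅ Z^5, C_1 ≅ Z^6.

∂_1: C_1 → C_0 maps an edge to its endpoints' difference, ∂[p,q] = q − p.
As a 5×6 matrix over Z this has rank 4, with invariant factors (1,1,1,1).

Computing H_k = (kernel of ∂_k) / (image of ∂_{k+1}):

  H_0: rank C_0 − rank ∂_1 = 5 − 4 = 1, and the invariant factors of ∂_1 are all 1, so H_0 ≅ Z.

(K is a triangulation of a wedge of 2 circles.)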